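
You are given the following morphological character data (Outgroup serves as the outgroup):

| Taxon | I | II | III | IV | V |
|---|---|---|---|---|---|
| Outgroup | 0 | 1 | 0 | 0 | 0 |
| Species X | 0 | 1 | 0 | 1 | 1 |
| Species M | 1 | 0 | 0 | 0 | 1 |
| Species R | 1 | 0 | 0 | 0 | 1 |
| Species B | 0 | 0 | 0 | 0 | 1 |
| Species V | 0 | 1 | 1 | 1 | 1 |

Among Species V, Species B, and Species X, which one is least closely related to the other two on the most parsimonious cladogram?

Species B

Character polarity is set by the outgroup: the derived state is whichever differs from the outgroup's state, so for II the derived state is '0', and for the remaining characters it is '1'.
Only Species M and Species R show the derived state '1' for I, supporting them as a clade.
Only Species B, Species M, and Species R show the derived state '0' for II, supporting them as a clade.
III: derived state '1' in Species V only — an autapomorphy, so it tells us nothing about relationships among taxa.
IV: derived state '1' in Species V and Species X only — synapomorphy for {Species V, Species X}.
V (derived state '1') is shared by all ingroup taxa — unites the whole ingroup.
Most parsimonious ingroup topology: ((Species X,Species V),((Species M,Species R),Species B)).
Species V and Species X share a more recent common ancestor with each other than either does with Species B, so Species B is the least closely related of the three.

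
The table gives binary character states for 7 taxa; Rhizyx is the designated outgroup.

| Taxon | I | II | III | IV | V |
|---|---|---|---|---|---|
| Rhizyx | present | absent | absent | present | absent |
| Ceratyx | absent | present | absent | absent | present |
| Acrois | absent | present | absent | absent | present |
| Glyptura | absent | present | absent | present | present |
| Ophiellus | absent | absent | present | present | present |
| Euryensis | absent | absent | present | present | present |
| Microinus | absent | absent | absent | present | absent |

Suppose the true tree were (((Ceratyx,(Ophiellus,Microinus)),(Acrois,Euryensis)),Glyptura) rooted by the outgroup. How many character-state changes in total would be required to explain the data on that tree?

10

Map each character onto (((Ceratyx,(Ophiellus,Microinus)),(Acrois,Euryensis)),Glyptura) (rooted by Rhizyx) and count the minimum state changes it requires (Fitch parsimony):
I: 1; II: 3; III: 2; IV: 2; V: 2.
Total tree length = 10.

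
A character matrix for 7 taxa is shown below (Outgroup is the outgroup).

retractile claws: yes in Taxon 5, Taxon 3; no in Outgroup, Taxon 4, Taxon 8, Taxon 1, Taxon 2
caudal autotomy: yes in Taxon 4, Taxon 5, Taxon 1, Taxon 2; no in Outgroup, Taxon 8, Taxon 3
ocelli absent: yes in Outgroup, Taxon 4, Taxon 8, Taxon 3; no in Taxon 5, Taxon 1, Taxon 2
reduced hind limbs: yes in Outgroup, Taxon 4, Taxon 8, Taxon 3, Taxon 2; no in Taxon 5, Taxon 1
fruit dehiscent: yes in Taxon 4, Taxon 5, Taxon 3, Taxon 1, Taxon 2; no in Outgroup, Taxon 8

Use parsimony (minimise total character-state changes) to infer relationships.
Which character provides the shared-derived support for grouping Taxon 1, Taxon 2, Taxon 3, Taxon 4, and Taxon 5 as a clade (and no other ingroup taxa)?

Character polarity is set by the outgroup: the derived state is whichever differs from the outgroup's state, so for ocelli absent, reduced hind limbs the derived state is 'no', and for the remaining characters it is 'yes'.
retractile claws (state 'yes') occurs in Taxon 3 and Taxon 5 but conflicts with the nesting implied by the other characters — most parsimoniously interpreted as homoplasy.
caudal autotomy (derived state 'yes') is shared by Taxon 1, Taxon 2, Taxon 4, and Taxon 5 — a synapomorphy uniting that clade.
ocelli absent: derived state 'no' in Taxon 1, Taxon 2, and Taxon 5 only — synapomorphy for {Taxon 1, Taxon 2, Taxon 5}.
Only Taxon 1 and Taxon 5 show the derived state 'no' for reduced hind limbs, supporting them as a clade.
fruit dehiscent: derived state 'yes' in Taxon 1, Taxon 2, Taxon 3, Taxon 4, and Taxon 5 only — synapomorphy for {Taxon 1, Taxon 2, Taxon 3, Taxon 4, Taxon 5}.
Most parsimonious ingroup topology: (((((Taxon 5,Taxon 1),Taxon 2),Taxon 4),Taxon 3),Taxon 8).
The clade {Taxon 1, Taxon 2, Taxon 3, Taxon 4, Taxon 5} is supported by fruit dehiscent: its derived state 'yes' occurs in exactly those taxa and in no other taxon (including the outgroup).

fruit dehiscent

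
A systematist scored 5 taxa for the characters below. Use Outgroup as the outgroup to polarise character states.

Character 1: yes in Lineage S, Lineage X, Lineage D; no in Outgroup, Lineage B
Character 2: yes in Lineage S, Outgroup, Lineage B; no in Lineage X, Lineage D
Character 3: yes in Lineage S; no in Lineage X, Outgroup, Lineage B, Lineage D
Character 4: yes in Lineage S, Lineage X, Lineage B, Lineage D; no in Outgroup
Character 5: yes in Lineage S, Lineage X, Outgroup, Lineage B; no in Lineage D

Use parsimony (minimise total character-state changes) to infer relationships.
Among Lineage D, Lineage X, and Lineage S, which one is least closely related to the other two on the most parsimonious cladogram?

Lineage S

Character polarity is set by the outgroup: the derived state is whichever differs from the outgroup's state, so for Character 2, Character 5 the derived state is 'no', and for the remaining characters it is 'yes'.
Only Lineage D, Lineage S, and Lineage X show the derived state 'yes' for Character 1, supporting them as a clade.
Character 2: derived state 'no' in Lineage D and Lineage X only — synapomorphy for {Lineage D, Lineage X}.
Character 3 (derived state 'yes') is unique to Lineage S (autapomorphy; uninformative for grouping).
All ingroup taxa share the derived state 'yes' for Character 4; it defines the ingroup but does not resolve relationships within it.
Character 5 (derived state 'no') is unique to Lineage D (autapomorphy; uninformative for grouping).
Most parsimonious ingroup topology: (((Lineage X,Lineage D),Lineage S),Lineage B).
Lineage D and Lineage X share a more recent common ancestor with each other than either does with Lineage S, so Lineage S is the least closely related of the three.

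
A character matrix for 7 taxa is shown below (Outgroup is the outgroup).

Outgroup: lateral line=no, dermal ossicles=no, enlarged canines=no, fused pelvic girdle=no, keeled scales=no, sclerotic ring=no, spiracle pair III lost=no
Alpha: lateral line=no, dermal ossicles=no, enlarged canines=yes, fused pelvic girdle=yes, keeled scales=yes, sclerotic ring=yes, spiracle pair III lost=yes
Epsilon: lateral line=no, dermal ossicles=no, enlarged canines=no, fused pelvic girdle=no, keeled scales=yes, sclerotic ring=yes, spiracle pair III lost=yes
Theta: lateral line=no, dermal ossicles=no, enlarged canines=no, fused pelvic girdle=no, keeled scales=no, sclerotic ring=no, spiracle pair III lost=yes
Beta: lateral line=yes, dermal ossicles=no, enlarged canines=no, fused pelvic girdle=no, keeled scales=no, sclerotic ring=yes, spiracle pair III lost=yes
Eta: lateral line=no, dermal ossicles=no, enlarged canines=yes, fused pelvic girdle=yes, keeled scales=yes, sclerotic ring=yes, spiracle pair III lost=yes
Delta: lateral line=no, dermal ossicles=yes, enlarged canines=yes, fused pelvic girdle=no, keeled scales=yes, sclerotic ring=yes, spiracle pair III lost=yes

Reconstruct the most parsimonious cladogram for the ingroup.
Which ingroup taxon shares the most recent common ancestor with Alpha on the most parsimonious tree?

The outgroup has state 'no' for every character, so 'yes' is the derived state throughout.
lateral line (derived state 'yes') is unique to Beta (autapomorphy; uninformative for grouping).
dermal ossicles: derived state 'yes' in Delta only — an autapomorphy, so it tells us nothing about relationships among taxa.
enlarged canines: derived state 'yes' in Alpha, Delta, and Eta only — synapomorphy for {Alpha, Delta, Eta}.
fused pelvic girdle: derived state 'yes' in Alpha and Eta only — synapomorphy for {Alpha, Eta}.
Only Alpha, Delta, Epsilon, and Eta show the derived state 'yes' for keeled scales, supporting them as a clade.
sclerotic ring: derived state 'yes' in Alpha, Beta, Delta, Epsilon, and Eta only — synapomorphy for {Alpha, Beta, Delta, Epsilon, Eta}.
All ingroup taxa share the derived state 'yes' for spiracle pair III lost; it defines the ingroup but does not resolve relationships within it.
Most parsimonious ingroup topology: (((((Alpha,Eta),Delta),Epsilon),Beta),Theta).
Alpha and Eta form a cherry on this tree, so they are sister taxa.

Eta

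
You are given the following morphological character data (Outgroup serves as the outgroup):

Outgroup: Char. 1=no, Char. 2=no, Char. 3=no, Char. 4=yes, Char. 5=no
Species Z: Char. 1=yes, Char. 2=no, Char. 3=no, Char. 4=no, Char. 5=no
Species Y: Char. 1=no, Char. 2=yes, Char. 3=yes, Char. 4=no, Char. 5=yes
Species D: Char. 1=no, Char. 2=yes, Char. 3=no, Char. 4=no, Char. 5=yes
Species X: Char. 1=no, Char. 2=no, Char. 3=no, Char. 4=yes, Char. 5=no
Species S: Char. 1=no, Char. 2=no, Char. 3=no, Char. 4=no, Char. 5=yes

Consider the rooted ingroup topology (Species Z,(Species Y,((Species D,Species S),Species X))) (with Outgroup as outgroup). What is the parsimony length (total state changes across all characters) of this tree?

8

Map each character onto (Species Z,(Species Y,((Species D,Species S),Species X))) (rooted by Outgroup) and count the minimum state changes it requires (Fitch parsimony):
Char. 1: 1; Char. 2: 2; Char. 3: 1; Char. 4: 2; Char. 5: 2.
Total tree length = 8.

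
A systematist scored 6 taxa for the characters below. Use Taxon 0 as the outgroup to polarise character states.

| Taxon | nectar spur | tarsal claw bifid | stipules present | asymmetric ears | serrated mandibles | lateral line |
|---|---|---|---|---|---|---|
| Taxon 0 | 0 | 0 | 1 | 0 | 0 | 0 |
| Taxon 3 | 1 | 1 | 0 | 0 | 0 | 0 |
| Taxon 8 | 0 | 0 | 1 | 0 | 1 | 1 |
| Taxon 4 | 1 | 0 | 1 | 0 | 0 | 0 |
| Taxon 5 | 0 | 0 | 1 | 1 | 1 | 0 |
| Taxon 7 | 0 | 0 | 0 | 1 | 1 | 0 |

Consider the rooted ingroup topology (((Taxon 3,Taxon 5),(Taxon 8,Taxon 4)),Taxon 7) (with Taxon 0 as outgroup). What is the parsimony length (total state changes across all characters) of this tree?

Map each character onto (((Taxon 3,Taxon 5),(Taxon 8,Taxon 4)),Taxon 7) (rooted by Taxon 0) and count the minimum state changes it requires (Fitch parsimony):
nectar spur: 2; tarsal claw bifid: 1; stipules present: 2; asymmetric ears: 2; serrated mandibles: 3; lateral line: 1.
Total tree length = 11.

11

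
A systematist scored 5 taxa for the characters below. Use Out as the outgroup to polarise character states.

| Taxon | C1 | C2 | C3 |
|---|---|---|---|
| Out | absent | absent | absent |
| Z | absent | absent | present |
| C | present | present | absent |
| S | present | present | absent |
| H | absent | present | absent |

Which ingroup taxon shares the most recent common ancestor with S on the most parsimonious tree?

The outgroup has state 'absent' for every character, so 'present' is the derived state throughout.
C1 (derived state 'present') is shared by C and S — a synapomorphy uniting that clade.
Only C, H, and S show the derived state 'present' for C2, supporting them as a clade.
C3 (derived state 'present') is unique to Z (autapomorphy; uninformative for grouping).
Most parsimonious ingroup topology: (Z,((C,S),H)).
S and C form a cherry on this tree, so they are sister taxa.

C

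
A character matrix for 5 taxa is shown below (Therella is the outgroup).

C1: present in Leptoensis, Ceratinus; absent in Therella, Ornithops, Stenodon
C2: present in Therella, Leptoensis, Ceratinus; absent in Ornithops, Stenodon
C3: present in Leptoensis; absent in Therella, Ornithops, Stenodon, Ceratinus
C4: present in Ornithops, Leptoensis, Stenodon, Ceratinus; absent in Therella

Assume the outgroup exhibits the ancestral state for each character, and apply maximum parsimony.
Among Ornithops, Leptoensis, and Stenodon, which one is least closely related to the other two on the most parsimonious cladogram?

Leptoensis

Character polarity is set by the outgroup: the derived state is whichever differs from the outgroup's state, so for C2 the derived state is 'absent', and for the remaining characters it is 'present'.
C1 (derived state 'present') is shared by Ceratinus and Leptoensis — a synapomorphy uniting that clade.
Only Ornithops and Stenodon show the derived state 'absent' for C2, supporting them as a clade.
C3: derived state 'present' in Leptoensis only — an autapomorphy, so it tells us nothing about relationships among taxa.
C4 (derived state 'present') is shared by all ingroup taxa — unites the whole ingroup.
Most parsimonious ingroup topology: ((Ornithops,Stenodon),(Leptoensis,Ceratinus)).
Ornithops and Stenodon share a more recent common ancestor with each other than either does with Leptoensis, so Leptoensis is the least closely related of the three.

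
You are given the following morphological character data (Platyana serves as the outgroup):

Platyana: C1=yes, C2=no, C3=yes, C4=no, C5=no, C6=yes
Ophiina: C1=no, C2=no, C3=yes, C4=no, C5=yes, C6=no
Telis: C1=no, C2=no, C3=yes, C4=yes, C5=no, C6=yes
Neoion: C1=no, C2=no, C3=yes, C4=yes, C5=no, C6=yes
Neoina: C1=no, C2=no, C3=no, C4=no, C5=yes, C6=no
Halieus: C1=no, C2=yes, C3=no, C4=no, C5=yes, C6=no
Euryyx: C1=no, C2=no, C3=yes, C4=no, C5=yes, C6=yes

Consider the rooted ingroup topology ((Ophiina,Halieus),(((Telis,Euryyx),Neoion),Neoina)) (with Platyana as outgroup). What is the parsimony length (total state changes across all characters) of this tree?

Map each character onto ((Ophiina,Halieus),(((Telis,Euryyx),Neoion),Neoina)) (rooted by Platyana) and count the minimum state changes it requires (Fitch parsimony):
C1: 1; C2: 1; C3: 2; C4: 2; C5: 3; C6: 2.
Total tree length = 11.

11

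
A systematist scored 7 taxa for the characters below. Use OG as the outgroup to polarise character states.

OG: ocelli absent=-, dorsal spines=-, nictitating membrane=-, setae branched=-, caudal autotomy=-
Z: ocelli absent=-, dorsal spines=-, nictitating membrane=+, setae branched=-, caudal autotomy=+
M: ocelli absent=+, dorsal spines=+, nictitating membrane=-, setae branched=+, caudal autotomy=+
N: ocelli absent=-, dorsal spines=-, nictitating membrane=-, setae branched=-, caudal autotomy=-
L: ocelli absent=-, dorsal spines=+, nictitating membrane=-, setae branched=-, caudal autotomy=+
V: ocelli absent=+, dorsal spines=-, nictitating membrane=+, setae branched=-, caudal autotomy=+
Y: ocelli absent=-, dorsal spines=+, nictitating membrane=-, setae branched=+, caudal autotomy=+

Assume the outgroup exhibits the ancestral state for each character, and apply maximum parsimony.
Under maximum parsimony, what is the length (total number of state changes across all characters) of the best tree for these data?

6

The outgroup has state '-' for every character, so '+' is the derived state throughout.
ocelli absent (state '+') occurs in M and V but conflicts with the nesting implied by the other characters — most parsimoniously interpreted as homoplasy.
dorsal spines: derived state '+' in L, M, and Y only — synapomorphy for {L, M, Y}.
nictitating membrane (derived state '+') is shared by V and Z — a synapomorphy uniting that clade.
setae branched (derived state '+') is shared by M and Y — a synapomorphy uniting that clade.
Only L, M, V, Y, and Z show the derived state '+' for caudal autotomy, supporting them as a clade.
Most parsimonious ingroup topology: (((Z,V),((M,Y),L)),N).
Changes per character on this tree: ocelli absent: 2; dorsal spines: 1; nictitating membrane: 1; setae branched: 1; caudal autotomy: 1.
Total = 6.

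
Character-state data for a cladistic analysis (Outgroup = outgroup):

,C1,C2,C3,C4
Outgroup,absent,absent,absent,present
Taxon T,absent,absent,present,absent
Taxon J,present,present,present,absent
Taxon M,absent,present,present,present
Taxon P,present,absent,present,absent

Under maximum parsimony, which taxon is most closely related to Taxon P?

Character polarity is set by the outgroup: the derived state is whichever differs from the outgroup's state, so for C4 the derived state is 'absent', and for the remaining characters it is 'present'.
C1 (derived state 'present') is shared by Taxon J and Taxon P — a synapomorphy uniting that clade.
C2 groups Taxon J and Taxon M, which is incompatible with the clades supported by the remaining characters; treating it as convergent (homoplasy) costs fewer steps than any alternative tree.
All ingroup taxa share the derived state 'present' for C3; it defines the ingroup but does not resolve relationships within it.
C4 (derived state 'absent') is shared by Taxon J, Taxon P, and Taxon T — a synapomorphy uniting that clade.
Most parsimonious ingroup topology: ((Taxon T,(Taxon J,Taxon P)),Taxon M).
Taxon P and Taxon J form a cherry on this tree, so they are sister taxa.

Taxon J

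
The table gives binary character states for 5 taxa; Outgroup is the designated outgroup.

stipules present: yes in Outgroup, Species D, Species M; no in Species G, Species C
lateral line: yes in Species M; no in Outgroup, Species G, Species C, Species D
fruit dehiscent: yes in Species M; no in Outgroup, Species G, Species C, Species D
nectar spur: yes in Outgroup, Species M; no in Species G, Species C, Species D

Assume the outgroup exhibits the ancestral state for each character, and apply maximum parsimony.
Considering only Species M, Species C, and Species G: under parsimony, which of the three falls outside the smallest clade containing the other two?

Character polarity is set by the outgroup: the derived state is whichever differs from the outgroup's state, so for stipules present, nectar spur the derived state is 'no', and for the remaining characters it is 'yes'.
stipules present (derived state 'no') is shared by Species C and Species G — a synapomorphy uniting that clade.
lateral line (derived state 'yes') is unique to Species M (autapomorphy; uninformative for grouping).
fruit dehiscent: derived state 'yes' in Species M only — an autapomorphy, so it tells us nothing about relationships among taxa.
nectar spur (derived state 'no') is shared by Species C, Species D, and Species G — a synapomorphy uniting that clade.
Most parsimonious ingroup topology: (((Species G,Species C),Species D),Species M).
Species C and Species G share a more recent common ancestor with each other than either does with Species M, so Species M is the least closely related of the three.

Species M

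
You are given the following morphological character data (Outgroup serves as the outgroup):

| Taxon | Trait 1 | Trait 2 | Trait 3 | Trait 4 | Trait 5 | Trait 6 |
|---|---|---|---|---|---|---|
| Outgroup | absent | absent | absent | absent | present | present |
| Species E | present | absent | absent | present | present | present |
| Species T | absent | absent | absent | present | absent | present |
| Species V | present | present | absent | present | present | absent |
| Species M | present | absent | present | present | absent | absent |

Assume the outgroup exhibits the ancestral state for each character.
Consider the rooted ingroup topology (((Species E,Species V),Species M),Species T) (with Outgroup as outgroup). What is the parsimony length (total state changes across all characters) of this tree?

Map each character onto (((Species E,Species V),Species M),Species T) (rooted by Outgroup) and count the minimum state changes it requires (Fitch parsimony):
Trait 1: 1; Trait 2: 1; Trait 3: 1; Trait 4: 1; Trait 5: 2; Trait 6: 2.
Total tree length = 8.

8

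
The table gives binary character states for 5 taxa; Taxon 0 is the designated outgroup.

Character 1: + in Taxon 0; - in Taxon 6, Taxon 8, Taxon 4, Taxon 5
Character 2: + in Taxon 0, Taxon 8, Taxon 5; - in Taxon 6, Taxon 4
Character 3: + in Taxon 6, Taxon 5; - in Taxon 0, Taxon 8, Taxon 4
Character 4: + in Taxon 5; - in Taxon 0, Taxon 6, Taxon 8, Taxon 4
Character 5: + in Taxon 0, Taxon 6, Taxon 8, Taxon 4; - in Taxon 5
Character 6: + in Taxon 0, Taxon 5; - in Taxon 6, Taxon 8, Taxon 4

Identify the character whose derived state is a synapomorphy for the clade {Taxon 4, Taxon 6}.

Character polarity is set by the outgroup: the derived state is whichever differs from the outgroup's state, so for Character 1, Character 2, Character 5, Character 6 the derived state is '-', and for the remaining characters it is '+'.
Character 1 (derived state '-') is shared by all ingroup taxa — unites the whole ingroup.
Character 2: derived state '-' in Taxon 4 and Taxon 6 only — synapomorphy for {Taxon 4, Taxon 6}.
Character 3 (state '+') occurs in Taxon 5 and Taxon 6 but conflicts with the nesting implied by the other characters — most parsimoniously interpreted as homoplasy.
Character 4 (derived state '+') is unique to Taxon 5 (autapomorphy; uninformative for grouping).
Character 5 (derived state '-') is unique to Taxon 5 (autapomorphy; uninformative for grouping).
Character 6 (derived state '-') is shared by Taxon 4, Taxon 6, and Taxon 8 — a synapomorphy uniting that clade.
Most parsimonious ingroup topology: (((Taxon 6,Taxon 4),Taxon 8),Taxon 5).
The clade {Taxon 4, Taxon 6} is supported by Character 2: its derived state '-' occurs in exactly those taxa and in no other taxon (including the outgroup).

Character 2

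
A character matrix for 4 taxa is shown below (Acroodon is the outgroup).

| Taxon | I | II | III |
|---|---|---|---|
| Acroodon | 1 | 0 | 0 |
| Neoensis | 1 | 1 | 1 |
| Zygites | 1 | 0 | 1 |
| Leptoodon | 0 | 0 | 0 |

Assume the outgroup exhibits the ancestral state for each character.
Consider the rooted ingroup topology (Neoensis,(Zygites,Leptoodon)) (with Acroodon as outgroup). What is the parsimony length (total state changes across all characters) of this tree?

Map each character onto (Neoensis,(Zygites,Leptoodon)) (rooted by Acroodon) and count the minimum state changes it requires (Fitch parsimony):
I: 1; II: 1; III: 2.
Total tree length = 4.

4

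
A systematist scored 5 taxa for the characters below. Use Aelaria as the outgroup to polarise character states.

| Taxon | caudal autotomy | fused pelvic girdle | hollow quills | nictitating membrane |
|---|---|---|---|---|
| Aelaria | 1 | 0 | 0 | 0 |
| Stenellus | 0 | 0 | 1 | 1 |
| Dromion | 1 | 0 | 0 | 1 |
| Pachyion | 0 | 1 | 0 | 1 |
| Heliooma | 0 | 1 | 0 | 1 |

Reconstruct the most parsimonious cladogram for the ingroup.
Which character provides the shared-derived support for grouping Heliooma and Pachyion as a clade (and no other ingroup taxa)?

fused pelvic girdle

Character polarity is set by the outgroup: the derived state is whichever differs from the outgroup's state, so for caudal autotomy the derived state is '0', and for the remaining characters it is '1'.
caudal autotomy (derived state '0') is shared by Heliooma, Pachyion, and Stenellus — a synapomorphy uniting that clade.
fused pelvic girdle: derived state '1' in Heliooma and Pachyion only — synapomorphy for {Heliooma, Pachyion}.
hollow quills: derived state '1' in Stenellus only — an autapomorphy, so it tells us nothing about relationships among taxa.
nictitating membrane (derived state '1') is shared by all ingroup taxa — unites the whole ingroup.
Most parsimonious ingroup topology: ((Stenellus,(Pachyion,Heliooma)),Dromion).
The clade {Heliooma, Pachyion} is supported by fused pelvic girdle: its derived state '1' occurs in exactly those taxa and in no other taxon (including the outgroup).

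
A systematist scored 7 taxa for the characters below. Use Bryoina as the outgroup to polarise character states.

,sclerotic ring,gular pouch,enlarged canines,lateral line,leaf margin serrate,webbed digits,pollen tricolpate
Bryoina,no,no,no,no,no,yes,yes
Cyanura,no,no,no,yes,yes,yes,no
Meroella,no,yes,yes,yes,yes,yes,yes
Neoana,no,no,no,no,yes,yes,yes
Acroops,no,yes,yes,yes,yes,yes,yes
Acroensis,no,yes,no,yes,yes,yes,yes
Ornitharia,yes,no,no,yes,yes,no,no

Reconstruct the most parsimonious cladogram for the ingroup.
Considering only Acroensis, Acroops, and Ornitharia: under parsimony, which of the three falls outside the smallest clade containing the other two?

Ornitharia

Character polarity is set by the outgroup: the derived state is whichever differs from the outgroup's state, so for webbed digits, pollen tricolpate the derived state is 'no', and for the remaining characters it is 'yes'.
sclerotic ring: derived state 'yes' in Ornitharia only — an autapomorphy, so it tells us nothing about relationships among taxa.
gular pouch (derived state 'yes') is shared by Acroensis, Acroops, and Meroella — a synapomorphy uniting that clade.
enlarged canines (derived state 'yes') is shared by Acroops and Meroella — a synapomorphy uniting that clade.
Only Acroensis, Acroops, Cyanura, Meroella, and Ornitharia show the derived state 'yes' for lateral line, supporting them as a clade.
All ingroup taxa share the derived state 'yes' for leaf margin serrate; it defines the ingroup but does not resolve relationships within it.
webbed digits (derived state 'no') is unique to Ornitharia (autapomorphy; uninformative for grouping).
pollen tricolpate: derived state 'no' in Cyanura and Ornitharia only — synapomorphy for {Cyanura, Ornitharia}.
Most parsimonious ingroup topology: (((Cyanura,Ornitharia),((Meroella,Acroops),Acroensis)),Neoana).
Acroensis and Acroops share a more recent common ancestor with each other than either does with Ornitharia, so Ornitharia is the least closely related of the three.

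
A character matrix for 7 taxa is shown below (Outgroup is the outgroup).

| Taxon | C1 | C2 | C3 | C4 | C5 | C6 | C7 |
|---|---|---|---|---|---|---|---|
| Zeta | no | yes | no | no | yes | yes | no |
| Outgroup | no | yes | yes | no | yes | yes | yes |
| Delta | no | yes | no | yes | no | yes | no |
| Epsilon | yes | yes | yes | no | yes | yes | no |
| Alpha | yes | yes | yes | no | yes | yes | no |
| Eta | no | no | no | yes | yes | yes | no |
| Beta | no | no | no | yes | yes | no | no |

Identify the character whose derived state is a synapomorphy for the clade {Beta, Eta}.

C2

Character polarity is set by the outgroup: the derived state is whichever differs from the outgroup's state, so for C2, C3, C5, C6, C7 the derived state is 'no', and for the remaining characters it is 'yes'.
Only Alpha and Epsilon show the derived state 'yes' for C1, supporting them as a clade.
C2: derived state 'no' in Beta and Eta only — synapomorphy for {Beta, Eta}.
C3 (derived state 'no') is shared by Beta, Delta, Eta, and Zeta — a synapomorphy uniting that clade.
C4 (derived state 'yes') is shared by Beta, Delta, and Eta — a synapomorphy uniting that clade.
C5 (derived state 'no') is unique to Delta (autapomorphy; uninformative for grouping).
C6 (derived state 'no') is unique to Beta (autapomorphy; uninformative for grouping).
All ingroup taxa share the derived state 'no' for C7; it defines the ingroup but does not resolve relationships within it.
Most parsimonious ingroup topology: ((Alpha,Epsilon),(((Beta,Eta),Delta),Zeta)).
The clade {Beta, Eta} is supported by C2: its derived state 'no' occurs in exactly those taxa and in no other taxon (including the outgroup).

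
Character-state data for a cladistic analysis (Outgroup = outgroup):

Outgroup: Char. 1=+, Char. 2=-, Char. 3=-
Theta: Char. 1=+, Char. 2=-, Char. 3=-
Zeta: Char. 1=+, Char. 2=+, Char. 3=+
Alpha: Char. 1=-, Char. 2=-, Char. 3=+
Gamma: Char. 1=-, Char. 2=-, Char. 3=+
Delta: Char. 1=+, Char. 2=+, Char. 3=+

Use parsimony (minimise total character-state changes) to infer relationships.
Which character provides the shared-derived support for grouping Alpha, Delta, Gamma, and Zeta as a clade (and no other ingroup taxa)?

Char. 3

Character polarity is set by the outgroup: the derived state is whichever differs from the outgroup's state, so for Char. 1 the derived state is '-', and for the remaining characters it is '+'.
Char. 1: derived state '-' in Alpha and Gamma only — synapomorphy for {Alpha, Gamma}.
Char. 2 (derived state '+') is shared by Delta and Zeta — a synapomorphy uniting that clade.
Char. 3: derived state '+' in Alpha, Delta, Gamma, and Zeta only — synapomorphy for {Alpha, Delta, Gamma, Zeta}.
Most parsimonious ingroup topology: (Theta,((Zeta,Delta),(Alpha,Gamma))).
The clade {Alpha, Delta, Gamma, Zeta} is supported by Char. 3: its derived state '+' occurs in exactly those taxa and in no other taxon (including the outgroup).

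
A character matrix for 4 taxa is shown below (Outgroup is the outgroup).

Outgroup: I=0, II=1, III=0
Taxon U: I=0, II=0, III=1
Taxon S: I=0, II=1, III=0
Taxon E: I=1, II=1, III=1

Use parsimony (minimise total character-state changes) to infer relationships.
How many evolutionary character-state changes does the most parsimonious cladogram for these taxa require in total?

Character polarity is set by the outgroup: the derived state is whichever differs from the outgroup's state, so for II the derived state is '0', and for the remaining characters it is '1'.
I (derived state '1') is unique to Taxon E (autapomorphy; uninformative for grouping).
II (derived state '0') is unique to Taxon U (autapomorphy; uninformative for grouping).
III: derived state '1' in Taxon E and Taxon U only — synapomorphy for {Taxon E, Taxon U}.
Most parsimonious ingroup topology: ((Taxon U,Taxon E),Taxon S).
Changes per character on this tree: I: 1; II: 1; III: 1.
Total = 3.

3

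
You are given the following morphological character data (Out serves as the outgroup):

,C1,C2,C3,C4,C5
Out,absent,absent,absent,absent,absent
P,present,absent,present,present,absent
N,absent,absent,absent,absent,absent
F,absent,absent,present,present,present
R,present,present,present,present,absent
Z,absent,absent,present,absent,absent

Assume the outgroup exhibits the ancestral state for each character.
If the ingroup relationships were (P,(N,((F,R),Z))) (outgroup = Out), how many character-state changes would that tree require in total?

Map each character onto (P,(N,((F,R),Z))) (rooted by Out) and count the minimum state changes it requires (Fitch parsimony):
C1: 2; C2: 1; C3: 2; C4: 2; C5: 1.
Total tree length = 8.

8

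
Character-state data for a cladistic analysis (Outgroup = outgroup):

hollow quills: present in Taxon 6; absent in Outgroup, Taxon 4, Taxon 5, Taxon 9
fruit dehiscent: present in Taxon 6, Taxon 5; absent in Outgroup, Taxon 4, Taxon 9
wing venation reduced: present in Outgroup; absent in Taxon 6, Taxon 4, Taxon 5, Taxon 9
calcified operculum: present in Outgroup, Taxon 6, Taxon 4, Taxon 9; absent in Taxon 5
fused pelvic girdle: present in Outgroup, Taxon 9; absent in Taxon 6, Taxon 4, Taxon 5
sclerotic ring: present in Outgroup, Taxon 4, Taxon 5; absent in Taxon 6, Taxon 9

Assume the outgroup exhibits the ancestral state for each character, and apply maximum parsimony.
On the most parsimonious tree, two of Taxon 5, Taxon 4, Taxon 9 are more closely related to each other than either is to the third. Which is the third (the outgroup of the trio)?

Taxon 9

Character polarity is set by the outgroup: the derived state is whichever differs from the outgroup's state, so for wing venation reduced, calcified operculum, fused pelvic girdle, sclerotic ring the derived state is 'absent', and for the remaining characters it is 'present'.
hollow quills: derived state 'present' in Taxon 6 only — an autapomorphy, so it tells us nothing about relationships among taxa.
fruit dehiscent (derived state 'present') is shared by Taxon 5 and Taxon 6 — a synapomorphy uniting that clade.
All ingroup taxa share the derived state 'absent' for wing venation reduced; it defines the ingroup but does not resolve relationships within it.
calcified operculum: derived state 'absent' in Taxon 5 only — an autapomorphy, so it tells us nothing about relationships among taxa.
Only Taxon 4, Taxon 5, and Taxon 6 show the derived state 'absent' for fused pelvic girdle, supporting them as a clade.
sclerotic ring (state 'absent') occurs in Taxon 6 and Taxon 9 but conflicts with the nesting implied by the other characters — most parsimoniously interpreted as homoplasy.
Most parsimonious ingroup topology: (((Taxon 6,Taxon 5),Taxon 4),Taxon 9).
Taxon 4 and Taxon 5 share a more recent common ancestor with each other than either does with Taxon 9, so Taxon 9 is the least closely related of the three.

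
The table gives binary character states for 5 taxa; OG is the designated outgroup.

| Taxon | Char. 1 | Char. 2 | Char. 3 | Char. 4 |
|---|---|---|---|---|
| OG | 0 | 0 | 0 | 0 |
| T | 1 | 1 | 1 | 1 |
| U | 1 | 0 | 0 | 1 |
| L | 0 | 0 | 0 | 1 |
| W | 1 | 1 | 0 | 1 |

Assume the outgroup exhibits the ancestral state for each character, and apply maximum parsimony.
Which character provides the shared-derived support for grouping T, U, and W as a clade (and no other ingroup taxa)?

Char. 1

The outgroup has state '0' for every character, so '1' is the derived state throughout.
Char. 1 (derived state '1') is shared by T, U, and W — a synapomorphy uniting that clade.
Char. 2: derived state '1' in T and W only — synapomorphy for {T, W}.
Char. 3 (derived state '1') is unique to T (autapomorphy; uninformative for grouping).
All ingroup taxa share the derived state '1' for Char. 4; it defines the ingroup but does not resolve relationships within it.
Most parsimonious ingroup topology: (((T,W),U),L).
The clade {T, U, W} is supported by Char. 1: its derived state '1' occurs in exactly those taxa and in no other taxon (including the outgroup).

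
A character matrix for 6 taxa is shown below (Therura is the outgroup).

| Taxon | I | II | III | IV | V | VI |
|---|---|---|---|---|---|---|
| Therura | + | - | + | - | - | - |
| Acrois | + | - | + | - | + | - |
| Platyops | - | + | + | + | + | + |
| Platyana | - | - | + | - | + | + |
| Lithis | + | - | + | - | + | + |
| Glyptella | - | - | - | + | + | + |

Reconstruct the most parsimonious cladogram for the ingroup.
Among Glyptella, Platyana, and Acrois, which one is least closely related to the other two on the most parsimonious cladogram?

Acrois

Character polarity is set by the outgroup: the derived state is whichever differs from the outgroup's state, so for I, III the derived state is '-', and for the remaining characters it is '+'.
I: derived state '-' in Glyptella, Platyana, and Platyops only — synapomorphy for {Glyptella, Platyana, Platyops}.
II (derived state '+') is unique to Platyops (autapomorphy; uninformative for grouping).
III (derived state '-') is unique to Glyptella (autapomorphy; uninformative for grouping).
Only Glyptella and Platyops show the derived state '+' for IV, supporting them as a clade.
All ingroup taxa share the derived state '+' for V; it defines the ingroup but does not resolve relationships within it.
VI: derived state '+' in Glyptella, Lithis, Platyana, and Platyops only — synapomorphy for {Glyptella, Lithis, Platyana, Platyops}.
Most parsimonious ingroup topology: (Acrois,(((Platyops,Glyptella),Platyana),Lithis)).
Glyptella and Platyana share a more recent common ancestor with each other than either does with Acrois, so Acrois is the least closely related of the three.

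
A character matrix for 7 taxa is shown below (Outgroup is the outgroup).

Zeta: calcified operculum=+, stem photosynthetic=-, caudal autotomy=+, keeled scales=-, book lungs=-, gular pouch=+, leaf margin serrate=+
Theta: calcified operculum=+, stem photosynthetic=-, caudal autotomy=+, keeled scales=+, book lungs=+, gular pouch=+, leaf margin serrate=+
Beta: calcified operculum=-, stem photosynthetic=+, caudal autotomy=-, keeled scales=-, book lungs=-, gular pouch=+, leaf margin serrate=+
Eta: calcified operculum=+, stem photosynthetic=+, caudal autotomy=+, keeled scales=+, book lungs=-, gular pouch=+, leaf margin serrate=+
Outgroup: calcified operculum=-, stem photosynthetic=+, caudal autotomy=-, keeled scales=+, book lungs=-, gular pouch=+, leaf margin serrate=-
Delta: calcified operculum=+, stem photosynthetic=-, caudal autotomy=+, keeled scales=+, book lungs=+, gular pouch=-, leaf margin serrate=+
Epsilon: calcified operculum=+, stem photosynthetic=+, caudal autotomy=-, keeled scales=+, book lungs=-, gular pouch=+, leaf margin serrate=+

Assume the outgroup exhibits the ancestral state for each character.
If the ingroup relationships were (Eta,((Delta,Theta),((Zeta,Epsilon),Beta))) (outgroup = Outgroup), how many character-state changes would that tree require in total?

Map each character onto (Eta,((Delta,Theta),((Zeta,Epsilon),Beta))) (rooted by Outgroup) and count the minimum state changes it requires (Fitch parsimony):
calcified operculum: 2; stem photosynthetic: 2; caudal autotomy: 3; keeled scales: 2; book lungs: 1; gular pouch: 1; leaf margin serrate: 1.
Total tree length = 12.

12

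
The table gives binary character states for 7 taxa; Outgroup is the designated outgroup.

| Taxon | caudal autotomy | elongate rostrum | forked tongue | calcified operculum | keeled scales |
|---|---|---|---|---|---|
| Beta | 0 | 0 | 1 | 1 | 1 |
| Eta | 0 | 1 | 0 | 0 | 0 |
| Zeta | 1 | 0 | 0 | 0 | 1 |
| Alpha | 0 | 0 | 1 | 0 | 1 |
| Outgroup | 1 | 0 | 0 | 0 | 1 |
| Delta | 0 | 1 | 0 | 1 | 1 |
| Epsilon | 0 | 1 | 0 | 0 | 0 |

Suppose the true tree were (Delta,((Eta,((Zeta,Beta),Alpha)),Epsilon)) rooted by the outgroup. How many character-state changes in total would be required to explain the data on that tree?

Map each character onto (Delta,((Eta,((Zeta,Beta),Alpha)),Epsilon)) (rooted by Outgroup) and count the minimum state changes it requires (Fitch parsimony):
caudal autotomy: 2; elongate rostrum: 2; forked tongue: 2; calcified operculum: 2; keeled scales: 2.
Total tree length = 10.

10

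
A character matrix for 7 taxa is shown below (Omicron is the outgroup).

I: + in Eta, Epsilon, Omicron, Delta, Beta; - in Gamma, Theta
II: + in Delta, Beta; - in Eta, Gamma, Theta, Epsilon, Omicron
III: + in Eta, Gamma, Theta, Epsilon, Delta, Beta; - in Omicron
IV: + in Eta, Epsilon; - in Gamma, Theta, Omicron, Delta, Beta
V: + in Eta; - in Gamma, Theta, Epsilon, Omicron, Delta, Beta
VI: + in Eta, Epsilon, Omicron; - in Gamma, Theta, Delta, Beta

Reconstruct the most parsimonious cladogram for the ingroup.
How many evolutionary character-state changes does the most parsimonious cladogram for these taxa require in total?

6

Character polarity is set by the outgroup: the derived state is whichever differs from the outgroup's state, so for I, VI the derived state is '-', and for the remaining characters it is '+'.
I (derived state '-') is shared by Gamma and Theta — a synapomorphy uniting that clade.
II (derived state '+') is shared by Beta and Delta — a synapomorphy uniting that clade.
All ingroup taxa share the derived state '+' for III; it defines the ingroup but does not resolve relationships within it.
IV: derived state '+' in Epsilon and Eta only — synapomorphy for {Epsilon, Eta}.
V: derived state '+' in Eta only — an autapomorphy, so it tells us nothing about relationships among taxa.
Only Beta, Delta, Gamma, and Theta show the derived state '-' for VI, supporting them as a clade.
Most parsimonious ingroup topology: (((Beta,Delta),(Gamma,Theta)),(Eta,Epsilon)).
Changes per character on this tree: I: 1; II: 1; III: 1; IV: 1; V: 1; VI: 1.
Total = 6.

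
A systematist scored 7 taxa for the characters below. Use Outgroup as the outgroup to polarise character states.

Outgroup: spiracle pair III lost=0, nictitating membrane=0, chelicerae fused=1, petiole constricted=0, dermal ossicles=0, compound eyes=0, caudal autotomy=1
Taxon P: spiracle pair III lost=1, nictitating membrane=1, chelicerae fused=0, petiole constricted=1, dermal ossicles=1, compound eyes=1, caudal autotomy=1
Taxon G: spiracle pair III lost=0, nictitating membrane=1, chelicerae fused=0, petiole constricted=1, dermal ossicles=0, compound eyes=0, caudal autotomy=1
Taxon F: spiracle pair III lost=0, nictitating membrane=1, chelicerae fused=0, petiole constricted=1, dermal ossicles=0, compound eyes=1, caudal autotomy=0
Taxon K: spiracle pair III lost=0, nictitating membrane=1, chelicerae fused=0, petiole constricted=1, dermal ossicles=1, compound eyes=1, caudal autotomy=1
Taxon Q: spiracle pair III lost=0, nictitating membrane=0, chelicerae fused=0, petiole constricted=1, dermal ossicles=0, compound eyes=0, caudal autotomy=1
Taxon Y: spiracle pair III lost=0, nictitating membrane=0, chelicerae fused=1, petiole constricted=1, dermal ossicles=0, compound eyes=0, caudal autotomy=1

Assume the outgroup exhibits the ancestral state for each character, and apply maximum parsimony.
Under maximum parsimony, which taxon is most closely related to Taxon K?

Character polarity is set by the outgroup: the derived state is whichever differs from the outgroup's state, so for chelicerae fused, caudal autotomy the derived state is '0', and for the remaining characters it is '1'.
spiracle pair III lost (derived state '1') is unique to Taxon P (autapomorphy; uninformative for grouping).
Only Taxon F, Taxon G, Taxon K, and Taxon P show the derived state '1' for nictitating membrane, supporting them as a clade.
chelicerae fused (derived state '0') is shared by Taxon F, Taxon G, Taxon K, Taxon P, and Taxon Q — a synapomorphy uniting that clade.
All ingroup taxa share the derived state '1' for petiole constricted; it defines the ingroup but does not resolve relationships within it.
dermal ossicles: derived state '1' in Taxon K and Taxon P only — synapomorphy for {Taxon K, Taxon P}.
Only Taxon F, Taxon K, and Taxon P show the derived state '1' for compound eyes, supporting them as a clade.
caudal autotomy (derived state '0') is unique to Taxon F (autapomorphy; uninformative for grouping).
Most parsimonious ingroup topology: (((((Taxon P,Taxon K),Taxon F),Taxon G),Taxon Q),Taxon Y).
Taxon K and Taxon P form a cherry on this tree, so they are sister taxa.

Taxon P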